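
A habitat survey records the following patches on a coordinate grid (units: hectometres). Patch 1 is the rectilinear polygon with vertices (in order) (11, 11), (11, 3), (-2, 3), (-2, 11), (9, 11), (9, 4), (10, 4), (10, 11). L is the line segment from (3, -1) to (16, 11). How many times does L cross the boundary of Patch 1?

4

The segment meets the boundary at (11,6.385), (9,4.538), (7.333,3), (10,5.462).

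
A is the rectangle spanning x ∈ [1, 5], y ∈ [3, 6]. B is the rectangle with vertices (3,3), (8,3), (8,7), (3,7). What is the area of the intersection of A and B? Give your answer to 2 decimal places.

6.00

|A∩B|: x∈[3,5], y∈[3,6] → 2·3 = 6.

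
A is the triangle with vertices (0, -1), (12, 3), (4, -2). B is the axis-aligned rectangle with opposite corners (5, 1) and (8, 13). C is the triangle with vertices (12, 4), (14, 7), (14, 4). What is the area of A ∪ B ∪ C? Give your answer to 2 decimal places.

By inclusion–exclusion:
Individual areas: |A| = 14, |B| = 36, |C| = 3.
|A∩B| = 0.6667.
|A∩C| = 0.
|B∩C| = 0.
|A∩B∩C| = 0.
|A ∪ B ∪ C| = 53 − 0.6667 + 0 = 52.33.

52.33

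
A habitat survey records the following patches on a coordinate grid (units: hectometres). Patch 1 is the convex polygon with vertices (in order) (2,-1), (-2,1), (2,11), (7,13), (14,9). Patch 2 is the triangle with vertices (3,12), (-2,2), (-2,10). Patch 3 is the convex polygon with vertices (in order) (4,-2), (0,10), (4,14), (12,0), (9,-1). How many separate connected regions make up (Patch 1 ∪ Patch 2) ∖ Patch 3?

(Patch 1 ∪ Patch 2) ∖ Patch 3 splits into 2 disjoint pieces (area 37.5942, area 32.5836).

2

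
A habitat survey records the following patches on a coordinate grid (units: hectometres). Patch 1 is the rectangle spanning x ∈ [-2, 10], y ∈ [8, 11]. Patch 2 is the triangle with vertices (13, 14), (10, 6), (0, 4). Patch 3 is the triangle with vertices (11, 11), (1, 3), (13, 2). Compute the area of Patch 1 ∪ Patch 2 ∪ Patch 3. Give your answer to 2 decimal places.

99.10

By inclusion–exclusion:
Individual areas: |Patch 1| = 36, |Patch 2| = 37, |Patch 3| = 53.
|Patch 1∩Patch 2| = 8.55.
|Patch 1∩Patch 3| = 3.025.
|Patch 2∩Patch 3| = 18.3465.
|Patch 1∩Patch 2∩Patch 3| = 3.025.
|Patch 1 ∪ Patch 2 ∪ Patch 3| = 126 − 29.9215 + 3.025 = 99.10.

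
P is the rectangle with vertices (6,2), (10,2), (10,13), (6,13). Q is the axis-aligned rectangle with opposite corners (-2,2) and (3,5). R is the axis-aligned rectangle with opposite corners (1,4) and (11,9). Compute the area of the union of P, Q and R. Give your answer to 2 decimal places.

By inclusion–exclusion:
Individual areas: |P| = 44, |Q| = 15, |R| = 50.
|P∩Q| = 0 (no overlap).
|P∩R|: x∈[6,10], y∈[4,9] → 4·5 = 20.
|Q∩R|: x∈[1,3], y∈[4,5] → 2·1 = 2.
|P∩Q∩R| = 0.
|P ∪ Q ∪ R| = 109 − 22 + 0 = 87.00.

87.00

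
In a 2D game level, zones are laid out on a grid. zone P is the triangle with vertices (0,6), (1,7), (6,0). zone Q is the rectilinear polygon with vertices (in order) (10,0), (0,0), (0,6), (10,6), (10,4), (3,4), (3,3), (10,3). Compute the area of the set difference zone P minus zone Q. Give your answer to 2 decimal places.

1.36

|zone P| = 6, |zone P∩zone Q| = 4.6429.
|zone P ∖ zone Q| = |zone P| − |zone P∩zone Q| = 6 − 4.6429 = 1.36.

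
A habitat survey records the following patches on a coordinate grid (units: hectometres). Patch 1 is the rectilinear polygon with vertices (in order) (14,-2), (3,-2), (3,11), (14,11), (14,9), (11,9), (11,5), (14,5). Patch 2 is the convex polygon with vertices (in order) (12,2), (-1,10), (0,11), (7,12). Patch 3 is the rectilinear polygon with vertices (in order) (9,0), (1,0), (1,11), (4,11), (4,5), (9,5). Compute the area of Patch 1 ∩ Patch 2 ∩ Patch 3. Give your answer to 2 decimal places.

4.85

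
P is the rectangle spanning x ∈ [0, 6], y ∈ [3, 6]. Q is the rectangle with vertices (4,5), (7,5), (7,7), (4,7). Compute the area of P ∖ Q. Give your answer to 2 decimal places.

16.00

|P∩Q|: x∈[4,6], y∈[5,6] → 2·1 = 2.
|P| = 18.
|P ∖ Q| = |P| − |P∩Q| = 18 − 2 = 16.00.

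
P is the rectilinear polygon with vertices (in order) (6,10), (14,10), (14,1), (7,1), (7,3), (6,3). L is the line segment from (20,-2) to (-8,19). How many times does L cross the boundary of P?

2

The segment meets the boundary at (6,8.5), (14,2.5).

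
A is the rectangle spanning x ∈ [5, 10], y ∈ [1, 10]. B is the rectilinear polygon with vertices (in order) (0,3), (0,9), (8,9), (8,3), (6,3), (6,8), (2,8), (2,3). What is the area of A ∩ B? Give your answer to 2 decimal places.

13.00

The intersection is the polygon with vertices (5,9), (8,9), (8,3), (6,3), (6,8), (5,8).
By the shoelace formula its area is 13.00.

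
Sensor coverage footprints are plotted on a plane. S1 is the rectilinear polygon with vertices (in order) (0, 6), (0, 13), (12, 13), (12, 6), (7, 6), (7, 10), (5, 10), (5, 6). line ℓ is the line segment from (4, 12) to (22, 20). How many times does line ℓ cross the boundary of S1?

The segment meets the boundary at (6.25,13).

1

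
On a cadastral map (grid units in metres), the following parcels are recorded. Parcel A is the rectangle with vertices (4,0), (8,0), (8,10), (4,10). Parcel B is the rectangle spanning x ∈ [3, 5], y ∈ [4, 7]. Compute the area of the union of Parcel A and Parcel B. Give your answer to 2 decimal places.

43.00

By inclusion–exclusion:
Individual areas: |Parcel A| = 40, |Parcel B| = 6.
|Parcel A∩Parcel B|: x∈[4,5], y∈[4,7] → 1·3 = 3.
|Parcel A ∪ Parcel B| = 46 − 3 = 43.00.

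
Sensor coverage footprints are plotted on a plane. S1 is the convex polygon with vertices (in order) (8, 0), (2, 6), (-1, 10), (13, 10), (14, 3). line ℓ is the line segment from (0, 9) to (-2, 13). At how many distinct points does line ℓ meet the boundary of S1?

The segment meets the boundary at (-0.5,10).

1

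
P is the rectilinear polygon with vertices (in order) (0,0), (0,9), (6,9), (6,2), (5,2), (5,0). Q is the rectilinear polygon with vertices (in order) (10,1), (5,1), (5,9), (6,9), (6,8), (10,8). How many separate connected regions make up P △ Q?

1

P △ Q is a single connected region.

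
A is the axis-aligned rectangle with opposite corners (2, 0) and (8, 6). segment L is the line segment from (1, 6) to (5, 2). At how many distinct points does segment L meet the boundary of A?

1

The segment meets the boundary at (2,5).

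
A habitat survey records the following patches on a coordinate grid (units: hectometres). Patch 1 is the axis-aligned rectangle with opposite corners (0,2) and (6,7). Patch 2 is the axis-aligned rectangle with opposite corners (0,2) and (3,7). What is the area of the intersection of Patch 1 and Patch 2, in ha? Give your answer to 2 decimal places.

15.00

|Patch 1∩Patch 2|: x∈[0,3], y∈[2,7] → 3·5 = 15.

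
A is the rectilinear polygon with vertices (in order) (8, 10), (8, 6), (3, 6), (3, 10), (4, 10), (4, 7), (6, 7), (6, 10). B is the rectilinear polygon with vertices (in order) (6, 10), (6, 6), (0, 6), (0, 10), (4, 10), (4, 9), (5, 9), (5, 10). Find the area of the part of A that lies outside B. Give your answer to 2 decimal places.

|A| = 14, |A∩B| = 6.
|A ∖ B| = |A| − |A∩B| = 14 − 6 = 8.00.

8.00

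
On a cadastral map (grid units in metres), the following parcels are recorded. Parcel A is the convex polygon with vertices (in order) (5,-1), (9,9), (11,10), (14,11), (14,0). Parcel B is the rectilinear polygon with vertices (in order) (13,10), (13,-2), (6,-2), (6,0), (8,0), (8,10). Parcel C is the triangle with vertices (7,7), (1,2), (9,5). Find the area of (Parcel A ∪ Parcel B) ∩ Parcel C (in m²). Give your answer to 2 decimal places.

The region (Parcel A ∪ Parcel B) ∩ Parcel C is the polygon with vertices (7.857,6.143), (9,5), (7.118,4.294).
By the shoelace formula its area is 1.48.

1.48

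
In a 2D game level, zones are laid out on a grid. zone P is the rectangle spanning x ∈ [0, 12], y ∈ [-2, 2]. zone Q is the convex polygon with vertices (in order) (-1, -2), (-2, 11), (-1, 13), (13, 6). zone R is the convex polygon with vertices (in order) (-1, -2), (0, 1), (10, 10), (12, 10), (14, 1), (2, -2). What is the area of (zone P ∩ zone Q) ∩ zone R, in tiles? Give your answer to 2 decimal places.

9.73

The region (zone P ∩ zone Q) ∩ zone R is the polygon with vertices (6,2), (0,-1.429), (0,1), (1.111,2).
By the shoelace formula its area is 9.73.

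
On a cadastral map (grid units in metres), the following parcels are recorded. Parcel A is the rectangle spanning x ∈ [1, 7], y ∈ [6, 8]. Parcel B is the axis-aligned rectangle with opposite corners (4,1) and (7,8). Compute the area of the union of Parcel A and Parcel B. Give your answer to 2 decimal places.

By inclusion–exclusion:
Individual areas: |Parcel A| = 12, |Parcel B| = 21.
|Parcel A∩Parcel B|: x∈[4,7], y∈[6,8] → 3·2 = 6.
|Parcel A ∪ Parcel B| = 33 − 6 = 27.00.

27.00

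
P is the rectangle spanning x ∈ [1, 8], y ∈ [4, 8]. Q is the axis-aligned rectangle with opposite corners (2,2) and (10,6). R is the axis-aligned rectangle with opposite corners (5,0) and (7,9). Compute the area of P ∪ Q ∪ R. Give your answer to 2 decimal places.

54.00

By inclusion–exclusion:
Individual areas: |P| = 28, |Q| = 32, |R| = 18.
|P∩Q|: x∈[2,8], y∈[4,6] → 6·2 = 12.
|P∩R|: x∈[5,7], y∈[4,8] → 2·4 = 8.
|Q∩R|: x∈[5,7], y∈[2,6] → 2·4 = 8.
|P∩Q∩R| = 4.
|P ∪ Q ∪ R| = 78 − 28 + 4 = 54.00.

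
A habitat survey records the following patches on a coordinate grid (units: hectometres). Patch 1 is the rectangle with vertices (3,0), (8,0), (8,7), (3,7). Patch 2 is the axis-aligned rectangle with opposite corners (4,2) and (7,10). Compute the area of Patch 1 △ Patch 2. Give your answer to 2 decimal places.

29.00

|Patch 1∩Patch 2|: x∈[4,7], y∈[2,7] → 3·5 = 15.
|Patch 1 △ Patch 2| = |Patch 1| + |Patch 2| − 2·|Patch 1∩Patch 2| = 35 + 24 − 30 = 29.00.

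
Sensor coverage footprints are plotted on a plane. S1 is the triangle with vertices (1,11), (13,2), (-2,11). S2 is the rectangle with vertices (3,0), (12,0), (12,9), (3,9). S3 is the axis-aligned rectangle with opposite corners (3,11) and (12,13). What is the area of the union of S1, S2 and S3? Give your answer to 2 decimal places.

105.24

By inclusion–exclusion:
Individual areas: |S1| = 13.5, |S2| = 81, |S3| = 18.
|S1∩S2| = 7.2583.
|S1∩S3| = 0.
|S2∩S3| = 0 (no overlap).
|S1∩S2∩S3| = 0.
|S1 ∪ S2 ∪ S3| = 112.5 − 7.2583 + 0 = 105.24.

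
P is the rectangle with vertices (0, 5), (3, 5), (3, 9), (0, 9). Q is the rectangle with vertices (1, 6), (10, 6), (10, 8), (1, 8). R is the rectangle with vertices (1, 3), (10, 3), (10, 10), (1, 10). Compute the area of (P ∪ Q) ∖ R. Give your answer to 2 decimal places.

4.00

|P ∪ Q| = 26.
|(P ∪ Q) ∩ R| = 22.
|(P ∪ Q) ∖ R| = 26 − 22 = 4.00.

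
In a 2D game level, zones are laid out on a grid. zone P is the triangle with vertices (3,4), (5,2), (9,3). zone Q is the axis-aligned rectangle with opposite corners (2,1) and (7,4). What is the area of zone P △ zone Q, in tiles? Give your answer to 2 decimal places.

|zone P| = 5, |zone Q| = 15, |zone P∩zone Q| = 4.1667.
|zone P △ zone Q| = |zone P| + |zone Q| − 2·|zone P∩zone Q| = 5 + 15 − 8.3333 = 11.67.

11.67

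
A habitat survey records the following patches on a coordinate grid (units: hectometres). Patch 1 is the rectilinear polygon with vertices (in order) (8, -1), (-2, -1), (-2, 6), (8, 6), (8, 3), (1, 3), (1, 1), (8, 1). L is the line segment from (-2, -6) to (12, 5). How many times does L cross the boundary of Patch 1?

2

The segment meets the boundary at (6.909,1), (4.364,-1).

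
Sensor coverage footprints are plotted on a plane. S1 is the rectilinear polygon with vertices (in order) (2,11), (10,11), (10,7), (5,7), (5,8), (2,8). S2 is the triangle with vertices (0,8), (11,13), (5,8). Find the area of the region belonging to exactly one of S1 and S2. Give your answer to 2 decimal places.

|S1| = 29, |S2| = 12.5, |S1∩S2| = 9.5909.
|S1 △ S2| = |S1| + |S2| − 2·|S1∩S2| = 29 + 12.5 − 19.1818 = 22.32.

22.32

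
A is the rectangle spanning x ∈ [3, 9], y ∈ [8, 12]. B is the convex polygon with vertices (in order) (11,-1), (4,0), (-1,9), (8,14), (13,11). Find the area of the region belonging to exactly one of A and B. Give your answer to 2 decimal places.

|A| = 24, |B| = 137, |A∩B| = 23.4556.
|A △ B| = |A| + |B| − 2·|A∩B| = 24 + 137 − 46.9111 = 114.09.

114.09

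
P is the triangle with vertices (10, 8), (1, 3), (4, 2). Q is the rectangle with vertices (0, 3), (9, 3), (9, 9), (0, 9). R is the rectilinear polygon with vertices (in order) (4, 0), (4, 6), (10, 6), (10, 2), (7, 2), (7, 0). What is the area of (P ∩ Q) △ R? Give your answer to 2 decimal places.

|P ∩ Q| = 9.7778.
|(P ∩ Q) ∩ R| = 5.9.
|(P ∩ Q) △ R| = 9.7778 + 30 − 11.8 = 27.98.

27.98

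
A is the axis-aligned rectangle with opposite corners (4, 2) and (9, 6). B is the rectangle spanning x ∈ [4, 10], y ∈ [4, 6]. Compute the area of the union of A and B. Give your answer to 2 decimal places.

By inclusion–exclusion:
Individual areas: |A| = 20, |B| = 12.
|A∩B|: x∈[4,9], y∈[4,6] → 5·2 = 10.
|A ∪ B| = 32 − 10 = 22.00.

22.00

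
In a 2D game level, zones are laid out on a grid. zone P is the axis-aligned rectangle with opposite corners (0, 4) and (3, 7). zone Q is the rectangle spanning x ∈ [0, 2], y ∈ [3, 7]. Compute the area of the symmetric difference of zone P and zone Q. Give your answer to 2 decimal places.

5.00

|zone P∩zone Q|: x∈[0,2], y∈[4,7] → 2·3 = 6.
|zone P △ zone Q| = |zone P| + |zone Q| − 2·|zone P∩zone Q| = 9 + 8 − 12 = 5.00.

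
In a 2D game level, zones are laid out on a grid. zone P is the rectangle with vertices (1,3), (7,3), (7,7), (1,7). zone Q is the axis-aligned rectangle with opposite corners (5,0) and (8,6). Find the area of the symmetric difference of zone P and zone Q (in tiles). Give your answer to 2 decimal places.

30.00

|zone P∩zone Q|: x∈[5,7], y∈[3,6] → 2·3 = 6.
|zone P △ zone Q| = |zone P| + |zone Q| − 2·|zone P∩zone Q| = 24 + 18 − 12 = 30.00.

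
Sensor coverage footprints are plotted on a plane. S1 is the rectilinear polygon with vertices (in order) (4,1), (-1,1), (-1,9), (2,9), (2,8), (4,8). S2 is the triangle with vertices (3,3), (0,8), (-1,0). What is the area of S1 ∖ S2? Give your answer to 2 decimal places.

|S1| = 38, |S1∩S2| = 13.8958.
|S1 ∖ S2| = |S1| − |S1∩S2| = 38 − 13.8958 = 24.10.

24.10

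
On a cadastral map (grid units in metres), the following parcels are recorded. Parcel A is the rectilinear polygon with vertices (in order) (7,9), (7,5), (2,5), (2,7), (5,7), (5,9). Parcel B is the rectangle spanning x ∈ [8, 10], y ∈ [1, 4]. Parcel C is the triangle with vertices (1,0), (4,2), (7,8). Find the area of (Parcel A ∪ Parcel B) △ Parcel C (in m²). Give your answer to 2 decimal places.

23.75

|Parcel A ∪ Parcel B| = 20.
|(Parcel A ∪ Parcel B) ∩ Parcel C| = 1.125.
|(Parcel A ∪ Parcel B) △ Parcel C| = 20 + 6 − 2.25 = 23.75.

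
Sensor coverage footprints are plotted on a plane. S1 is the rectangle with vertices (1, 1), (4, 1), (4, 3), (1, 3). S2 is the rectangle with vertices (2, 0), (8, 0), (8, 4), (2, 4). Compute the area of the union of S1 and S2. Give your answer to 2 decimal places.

26.00

By inclusion–exclusion:
Individual areas: |S1| = 6, |S2| = 24.
|S1∩S2|: x∈[2,4], y∈[1,3] → 2·2 = 4.
|S1 ∪ S2| = 30 − 4 = 26.00.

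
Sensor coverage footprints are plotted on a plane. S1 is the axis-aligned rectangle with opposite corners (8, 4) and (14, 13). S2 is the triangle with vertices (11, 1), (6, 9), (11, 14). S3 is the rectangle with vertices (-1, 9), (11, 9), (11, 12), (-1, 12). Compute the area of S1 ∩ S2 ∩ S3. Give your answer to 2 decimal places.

The intersection is the polygon with vertices (11,9), (8,9), (8,11), (9,12), (11,12).
By the shoelace formula its area is 8.50.

8.50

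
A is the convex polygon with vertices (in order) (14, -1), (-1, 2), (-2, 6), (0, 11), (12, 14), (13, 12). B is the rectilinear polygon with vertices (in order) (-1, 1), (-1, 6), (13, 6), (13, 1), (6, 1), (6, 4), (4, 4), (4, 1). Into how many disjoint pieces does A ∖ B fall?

1

A ∖ B is a single connected region.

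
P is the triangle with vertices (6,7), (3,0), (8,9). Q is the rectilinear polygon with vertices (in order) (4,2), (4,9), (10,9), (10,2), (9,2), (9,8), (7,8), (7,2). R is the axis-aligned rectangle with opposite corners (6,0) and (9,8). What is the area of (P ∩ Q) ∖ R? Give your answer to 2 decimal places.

2.34

|P ∩ Q| = 3.5444.
|(P ∩ Q) ∩ R| = 1.2.
|(P ∩ Q) ∖ R| = 3.5444 − 1.2 = 2.34.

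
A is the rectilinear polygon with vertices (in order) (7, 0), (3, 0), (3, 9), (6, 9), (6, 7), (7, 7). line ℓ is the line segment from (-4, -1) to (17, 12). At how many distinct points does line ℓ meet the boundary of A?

The segment meets the boundary at (7,5.81), (3,3.333).

2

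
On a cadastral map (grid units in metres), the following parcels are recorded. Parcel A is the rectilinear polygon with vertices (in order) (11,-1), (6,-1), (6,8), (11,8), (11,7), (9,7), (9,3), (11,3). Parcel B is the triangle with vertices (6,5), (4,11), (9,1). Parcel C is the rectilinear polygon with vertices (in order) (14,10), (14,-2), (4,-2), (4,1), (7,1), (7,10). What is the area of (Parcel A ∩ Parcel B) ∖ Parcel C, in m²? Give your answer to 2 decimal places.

1.67

|Parcel A ∩ Parcel B| = 3.
|(Parcel A ∩ Parcel B) ∩ Parcel C| = 1.3333.
|(Parcel A ∩ Parcel B) ∖ Parcel C| = 3 − 1.3333 = 1.67.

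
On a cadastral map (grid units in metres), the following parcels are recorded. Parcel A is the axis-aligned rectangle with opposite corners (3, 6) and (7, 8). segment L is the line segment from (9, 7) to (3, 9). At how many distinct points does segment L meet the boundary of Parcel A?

The segment meets the boundary at (6,8), (7,7.667).

2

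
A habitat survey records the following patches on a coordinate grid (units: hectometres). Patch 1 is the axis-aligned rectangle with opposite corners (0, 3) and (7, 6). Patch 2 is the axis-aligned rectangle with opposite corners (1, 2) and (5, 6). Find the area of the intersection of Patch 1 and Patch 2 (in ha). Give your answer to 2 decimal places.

|Patch 1∩Patch 2|: x∈[1,5], y∈[3,6] → 4·3 = 12.

12.00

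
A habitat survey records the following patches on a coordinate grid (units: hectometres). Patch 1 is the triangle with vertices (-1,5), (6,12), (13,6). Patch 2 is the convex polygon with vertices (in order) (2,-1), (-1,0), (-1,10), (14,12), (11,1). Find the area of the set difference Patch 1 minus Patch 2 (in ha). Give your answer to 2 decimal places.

|Patch 1| = 45.5, |Patch 1∩Patch 2| = 44.1138.
|Patch 1 ∖ Patch 2| = |Patch 1| − |Patch 1∩Patch 2| = 45.5 − 44.1138 = 1.39.

1.39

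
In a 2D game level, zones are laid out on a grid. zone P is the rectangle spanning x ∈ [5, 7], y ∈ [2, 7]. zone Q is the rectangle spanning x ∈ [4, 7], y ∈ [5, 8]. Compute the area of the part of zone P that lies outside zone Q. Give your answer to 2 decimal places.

6.00

|zone P∩zone Q|: x∈[5,7], y∈[5,7] → 2·2 = 4.
|zone P| = 10.
|zone P ∖ zone Q| = |zone P| − |zone P∩zone Q| = 10 − 4 = 6.00.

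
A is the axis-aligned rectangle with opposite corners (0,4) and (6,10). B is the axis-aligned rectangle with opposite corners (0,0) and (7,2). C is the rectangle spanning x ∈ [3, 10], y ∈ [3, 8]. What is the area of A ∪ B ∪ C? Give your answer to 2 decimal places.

By inclusion–exclusion:
Individual areas: |A| = 36, |B| = 14, |C| = 35.
|A∩B| = 0 (no overlap).
|A∩C|: x∈[3,6], y∈[4,8] → 3·4 = 12.
|B∩C| = 0 (no overlap).
|A∩B∩C| = 0.
|A ∪ B ∪ C| = 85 − 12 + 0 = 73.00.

73.00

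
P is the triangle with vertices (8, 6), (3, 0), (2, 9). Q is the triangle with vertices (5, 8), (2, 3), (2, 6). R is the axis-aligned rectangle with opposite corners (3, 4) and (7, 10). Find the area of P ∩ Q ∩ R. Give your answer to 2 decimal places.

The intersection is the polygon with vertices (4.571,7.714), (4.769,7.615), (3,4.667), (3,6.667).
By the shoelace formula its area is 1.95.

1.95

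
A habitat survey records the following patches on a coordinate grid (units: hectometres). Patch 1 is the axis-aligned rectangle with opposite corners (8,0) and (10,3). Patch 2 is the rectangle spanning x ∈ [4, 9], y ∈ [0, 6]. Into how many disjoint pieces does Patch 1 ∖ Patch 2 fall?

1

Patch 1 ∖ Patch 2 is a single connected region.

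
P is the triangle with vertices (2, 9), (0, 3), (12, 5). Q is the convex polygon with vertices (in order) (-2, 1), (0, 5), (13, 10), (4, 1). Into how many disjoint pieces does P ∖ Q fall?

P ∖ Q splits into 2 disjoint pieces (area 8.6471, area 3.8857).

2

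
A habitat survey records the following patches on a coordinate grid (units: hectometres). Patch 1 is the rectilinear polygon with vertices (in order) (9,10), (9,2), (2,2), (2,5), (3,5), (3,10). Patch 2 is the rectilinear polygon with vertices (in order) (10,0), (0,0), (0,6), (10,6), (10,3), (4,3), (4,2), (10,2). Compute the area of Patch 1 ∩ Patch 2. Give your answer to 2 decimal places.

22.00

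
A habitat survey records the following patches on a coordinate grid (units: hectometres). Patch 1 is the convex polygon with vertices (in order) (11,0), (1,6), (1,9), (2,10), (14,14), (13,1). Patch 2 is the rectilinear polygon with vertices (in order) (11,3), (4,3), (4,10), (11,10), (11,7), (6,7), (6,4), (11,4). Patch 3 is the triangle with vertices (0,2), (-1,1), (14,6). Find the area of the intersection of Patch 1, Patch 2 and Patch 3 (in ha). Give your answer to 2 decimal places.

0.75

The intersection is the polygon with vertices (8,4), (5.643,3.214), (5.194,3.484), (7,4).
By the shoelace formula its area is 0.75.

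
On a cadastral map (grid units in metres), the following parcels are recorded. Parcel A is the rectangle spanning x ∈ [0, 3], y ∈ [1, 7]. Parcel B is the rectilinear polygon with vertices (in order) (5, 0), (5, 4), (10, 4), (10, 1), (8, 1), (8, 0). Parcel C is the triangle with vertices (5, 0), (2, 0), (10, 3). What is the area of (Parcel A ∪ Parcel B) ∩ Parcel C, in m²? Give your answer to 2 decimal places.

2.81

The region (Parcel A ∪ Parcel B) ∩ Parcel C is the polygon with vertices (5,1.125), (10,3), (5,0).
By the shoelace formula its area is 2.81.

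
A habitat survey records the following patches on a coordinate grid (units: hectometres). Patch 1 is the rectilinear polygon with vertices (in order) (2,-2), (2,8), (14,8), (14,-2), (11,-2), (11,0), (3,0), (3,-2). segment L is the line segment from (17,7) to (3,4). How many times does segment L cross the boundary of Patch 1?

1

The segment meets the boundary at (14,6.357).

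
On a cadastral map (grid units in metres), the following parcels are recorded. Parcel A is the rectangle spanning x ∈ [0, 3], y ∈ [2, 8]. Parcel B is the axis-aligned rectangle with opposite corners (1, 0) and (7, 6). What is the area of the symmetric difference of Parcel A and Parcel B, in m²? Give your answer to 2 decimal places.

38.00

|Parcel A∩Parcel B|: x∈[1,3], y∈[2,6] → 2·4 = 8.
|Parcel A △ Parcel B| = |Parcel A| + |Parcel B| − 2·|Parcel A∩Parcel B| = 18 + 36 − 16 = 38.00.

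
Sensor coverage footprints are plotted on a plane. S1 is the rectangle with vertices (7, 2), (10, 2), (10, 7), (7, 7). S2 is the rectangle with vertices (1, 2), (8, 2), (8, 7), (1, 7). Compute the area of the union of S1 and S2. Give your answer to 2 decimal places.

By inclusion–exclusion:
Individual areas: |S1| = 15, |S2| = 35.
|S1∩S2|: x∈[7,8], y∈[2,7] → 1·5 = 5.
|S1 ∪ S2| = 50 − 5 = 45.00.

45.00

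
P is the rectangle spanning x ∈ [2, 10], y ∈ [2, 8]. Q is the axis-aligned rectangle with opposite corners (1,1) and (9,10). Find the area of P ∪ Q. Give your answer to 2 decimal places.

78.00

By inclusion–exclusion:
Individual areas: |P| = 48, |Q| = 72.
|P∩Q|: x∈[2,9], y∈[2,8] → 7·6 = 42.
|P ∪ Q| = 120 − 42 = 78.00.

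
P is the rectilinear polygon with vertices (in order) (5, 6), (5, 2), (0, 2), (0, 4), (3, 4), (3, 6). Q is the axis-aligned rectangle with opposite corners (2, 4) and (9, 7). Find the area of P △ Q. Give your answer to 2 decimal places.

|P| = 14, |Q| = 21, |P∩Q| = 4.
|P △ Q| = |P| + |Q| − 2·|P∩Q| = 14 + 21 − 8 = 27.00.

27.00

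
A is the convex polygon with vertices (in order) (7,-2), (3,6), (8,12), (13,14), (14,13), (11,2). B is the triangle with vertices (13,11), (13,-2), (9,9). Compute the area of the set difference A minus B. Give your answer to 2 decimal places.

|A| = 93, |A∩B| = 15.9913.
|A ∖ B| = |A| − |A∩B| = 93 − 15.9913 = 77.01.

77.01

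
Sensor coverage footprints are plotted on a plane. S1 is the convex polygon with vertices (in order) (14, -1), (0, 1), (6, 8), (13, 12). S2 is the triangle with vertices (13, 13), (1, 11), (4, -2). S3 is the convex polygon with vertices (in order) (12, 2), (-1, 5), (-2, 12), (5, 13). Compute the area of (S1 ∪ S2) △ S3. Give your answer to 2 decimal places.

|S1 ∪ S2| = 145.8668.
|(S1 ∪ S2) ∩ S3| = 56.2719.
|(S1 ∪ S2) △ S3| = 145.8668 + 86 − 112.5438 = 119.32.

119.32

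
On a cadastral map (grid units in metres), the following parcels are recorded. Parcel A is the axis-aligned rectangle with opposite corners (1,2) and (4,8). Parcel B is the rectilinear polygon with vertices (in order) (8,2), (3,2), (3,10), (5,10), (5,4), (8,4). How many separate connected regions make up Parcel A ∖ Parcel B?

Parcel A ∖ Parcel B is a single connected region.

1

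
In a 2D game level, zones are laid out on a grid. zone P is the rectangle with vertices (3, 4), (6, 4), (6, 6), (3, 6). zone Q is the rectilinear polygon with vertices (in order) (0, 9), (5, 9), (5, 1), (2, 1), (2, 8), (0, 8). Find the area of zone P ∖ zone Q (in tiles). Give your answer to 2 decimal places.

2.00

|zone P| = 6, |zone P∩zone Q| = 4.
|zone P ∖ zone Q| = |zone P| − |zone P∩zone Q| = 6 − 4 = 2.00.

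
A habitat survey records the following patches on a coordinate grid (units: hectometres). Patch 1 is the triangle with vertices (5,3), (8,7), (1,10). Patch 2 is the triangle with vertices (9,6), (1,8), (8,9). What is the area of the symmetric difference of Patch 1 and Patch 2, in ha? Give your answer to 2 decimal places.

|Patch 1| = 18.5, |Patch 2| = 11, |Patch 1∩Patch 2| = 5.6706.
|Patch 1 △ Patch 2| = |Patch 1| + |Patch 2| − 2·|Patch 1∩Patch 2| = 18.5 + 11 − 11.3413 = 18.16.

18.16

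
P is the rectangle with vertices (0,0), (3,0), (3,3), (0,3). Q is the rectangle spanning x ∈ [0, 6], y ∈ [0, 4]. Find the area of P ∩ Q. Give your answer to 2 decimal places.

9.00

|P∩Q|: x∈[0,3], y∈[0,3] → 3·3 = 9.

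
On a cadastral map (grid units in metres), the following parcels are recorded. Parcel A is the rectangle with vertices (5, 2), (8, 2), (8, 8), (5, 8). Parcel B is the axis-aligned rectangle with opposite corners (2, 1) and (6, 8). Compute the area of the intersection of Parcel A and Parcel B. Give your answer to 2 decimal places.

|Parcel A∩Parcel B|: x∈[5,6], y∈[2,8] → 1·6 = 6.

6.00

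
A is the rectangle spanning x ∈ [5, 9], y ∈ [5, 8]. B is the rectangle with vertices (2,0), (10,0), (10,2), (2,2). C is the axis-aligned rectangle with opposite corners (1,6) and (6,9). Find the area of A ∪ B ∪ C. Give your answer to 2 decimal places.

By inclusion–exclusion:
Individual areas: |A| = 12, |B| = 16, |C| = 15.
|A∩B| = 0 (no overlap).
|A∩C|: x∈[5,6], y∈[6,8] → 1·2 = 2.
|B∩C| = 0 (no overlap).
|A∩B∩C| = 0.
|A ∪ B ∪ C| = 43 − 2 + 0 = 41.00.

41.00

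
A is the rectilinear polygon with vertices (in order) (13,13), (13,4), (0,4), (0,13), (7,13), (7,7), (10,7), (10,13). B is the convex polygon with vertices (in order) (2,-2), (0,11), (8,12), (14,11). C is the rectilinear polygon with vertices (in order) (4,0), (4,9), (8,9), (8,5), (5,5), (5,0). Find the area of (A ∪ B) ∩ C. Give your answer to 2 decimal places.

The region (A ∪ B) ∩ C is the polygon with vertices (4,0.167), (4,9), (8,9), (8,5), (5,5), (5,1.25).
By the shoelace formula its area is 20.29.

20.29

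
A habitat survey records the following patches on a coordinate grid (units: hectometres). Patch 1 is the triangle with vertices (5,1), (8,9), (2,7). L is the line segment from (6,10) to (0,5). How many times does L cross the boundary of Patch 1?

2

The segment meets the boundary at (2.118,6.765), (2.667,7.222).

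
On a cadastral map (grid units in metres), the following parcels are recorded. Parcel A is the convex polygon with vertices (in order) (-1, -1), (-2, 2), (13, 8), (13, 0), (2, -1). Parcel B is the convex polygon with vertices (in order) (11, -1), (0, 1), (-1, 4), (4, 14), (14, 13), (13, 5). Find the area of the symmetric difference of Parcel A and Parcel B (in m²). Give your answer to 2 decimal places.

|Parcel A| = 83, |Parcel B| = 164.5, |Parcel A∩Parcel B| = 65.3341.
|Parcel A △ Parcel B| = |Parcel A| + |Parcel B| − 2·|Parcel A∩Parcel B| = 83 + 164.5 − 130.6683 = 116.83.

116.83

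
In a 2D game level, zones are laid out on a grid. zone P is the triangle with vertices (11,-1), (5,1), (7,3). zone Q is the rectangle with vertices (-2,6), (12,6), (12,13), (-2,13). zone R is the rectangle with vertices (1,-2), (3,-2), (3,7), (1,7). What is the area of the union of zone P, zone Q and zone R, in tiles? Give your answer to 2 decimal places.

By inclusion–exclusion:
Individual areas: |zone P| = 8, |zone Q| = 98, |zone R| = 18.
|zone P∩zone Q| = 0.
|zone P∩zone R| = 0.
|zone Q∩zone R|: x∈[1,3], y∈[6,7] → 2·1 = 2.
|zone P∩zone Q∩zone R| = 0.
|zone P ∪ zone Q ∪ zone R| = 124 − 2 + 0 = 122.00.

122.00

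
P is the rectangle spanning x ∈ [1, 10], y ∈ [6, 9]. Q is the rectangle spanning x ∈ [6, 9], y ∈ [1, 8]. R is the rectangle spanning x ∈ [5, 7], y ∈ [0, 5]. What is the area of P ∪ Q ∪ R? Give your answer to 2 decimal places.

48.00

By inclusion–exclusion:
Individual areas: |P| = 27, |Q| = 21, |R| = 10.
|P∩Q|: x∈[6,9], y∈[6,8] → 3·2 = 6.
|P∩R| = 0 (no overlap).
|Q∩R|: x∈[6,7], y∈[1,5] → 1·4 = 4.
|P∩Q∩R| = 0.
|P ∪ Q ∪ R| = 58 − 10 + 0 = 48.00.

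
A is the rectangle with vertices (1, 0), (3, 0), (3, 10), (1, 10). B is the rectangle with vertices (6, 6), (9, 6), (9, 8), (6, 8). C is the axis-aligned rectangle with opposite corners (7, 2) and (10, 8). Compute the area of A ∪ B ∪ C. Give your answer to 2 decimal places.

40.00

By inclusion–exclusion:
Individual areas: |A| = 20, |B| = 6, |C| = 18.
|A∩B| = 0 (no overlap).
|A∩C| = 0 (no overlap).
|B∩C|: x∈[7,9], y∈[6,8] → 2·2 = 4.
|A∩B∩C| = 0.
|A ∪ B ∪ C| = 44 − 4 + 0 = 40.00.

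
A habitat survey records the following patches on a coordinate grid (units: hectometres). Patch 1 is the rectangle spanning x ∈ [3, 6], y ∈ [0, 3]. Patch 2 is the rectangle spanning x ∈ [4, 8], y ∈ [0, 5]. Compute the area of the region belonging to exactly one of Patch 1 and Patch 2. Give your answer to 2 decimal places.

17.00

|Patch 1∩Patch 2|: x∈[4,6], y∈[0,3] → 2·3 = 6.
|Patch 1 △ Patch 2| = |Patch 1| + |Patch 2| − 2·|Patch 1∩Patch 2| = 9 + 20 − 12 = 17.00.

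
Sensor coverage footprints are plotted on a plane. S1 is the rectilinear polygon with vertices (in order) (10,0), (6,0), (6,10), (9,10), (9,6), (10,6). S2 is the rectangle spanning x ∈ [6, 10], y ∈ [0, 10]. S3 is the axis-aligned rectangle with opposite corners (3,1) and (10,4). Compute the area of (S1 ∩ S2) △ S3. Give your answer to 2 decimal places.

33.00

|S1 ∩ S2| = 36.
|(S1 ∩ S2) ∩ S3| = 12.
|(S1 ∩ S2) △ S3| = 36 + 21 − 24 = 33.00.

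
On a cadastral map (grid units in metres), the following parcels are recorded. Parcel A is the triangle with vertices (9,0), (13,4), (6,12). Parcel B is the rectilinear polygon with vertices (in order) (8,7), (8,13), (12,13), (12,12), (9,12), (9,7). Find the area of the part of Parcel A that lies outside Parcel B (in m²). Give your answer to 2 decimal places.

27.86

|Parcel A| = 30, |Parcel A∩Parcel B| = 2.1429.
|Parcel A ∖ Parcel B| = |Parcel A| − |Parcel A∩Parcel B| = 30 − 2.1429 = 27.86.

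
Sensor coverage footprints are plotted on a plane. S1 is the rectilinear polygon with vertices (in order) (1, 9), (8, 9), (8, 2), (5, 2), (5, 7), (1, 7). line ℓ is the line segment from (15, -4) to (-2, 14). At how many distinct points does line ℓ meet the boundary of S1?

4

The segment meets the boundary at (2.722,9), (4.611,7), (5,6.588), (8,3.412).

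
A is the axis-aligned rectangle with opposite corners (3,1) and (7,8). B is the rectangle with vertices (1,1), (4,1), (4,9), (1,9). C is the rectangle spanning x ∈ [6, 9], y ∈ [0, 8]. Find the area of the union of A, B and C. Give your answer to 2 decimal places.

By inclusion–exclusion:
Individual areas: |A| = 28, |B| = 24, |C| = 24.
|A∩B|: x∈[3,4], y∈[1,8] → 1·7 = 7.
|A∩C|: x∈[6,7], y∈[1,8] → 1·7 = 7.
|B∩C| = 0 (no overlap).
|A∩B∩C| = 0.
|A ∪ B ∪ C| = 76 − 14 + 0 = 62.00.

62.00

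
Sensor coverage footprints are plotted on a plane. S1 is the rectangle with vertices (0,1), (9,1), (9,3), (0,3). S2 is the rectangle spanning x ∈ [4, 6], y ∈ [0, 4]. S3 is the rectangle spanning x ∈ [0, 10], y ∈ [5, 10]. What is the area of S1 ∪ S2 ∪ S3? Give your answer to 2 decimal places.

72.00

By inclusion–exclusion:
Individual areas: |S1| = 18, |S2| = 8, |S3| = 50.
|S1∩S2|: x∈[4,6], y∈[1,3] → 2·2 = 4.
|S1∩S3| = 0 (no overlap).
|S2∩S3| = 0 (no overlap).
|S1∩S2∩S3| = 0.
|S1 ∪ S2 ∪ S3| = 76 − 4 + 0 = 72.00.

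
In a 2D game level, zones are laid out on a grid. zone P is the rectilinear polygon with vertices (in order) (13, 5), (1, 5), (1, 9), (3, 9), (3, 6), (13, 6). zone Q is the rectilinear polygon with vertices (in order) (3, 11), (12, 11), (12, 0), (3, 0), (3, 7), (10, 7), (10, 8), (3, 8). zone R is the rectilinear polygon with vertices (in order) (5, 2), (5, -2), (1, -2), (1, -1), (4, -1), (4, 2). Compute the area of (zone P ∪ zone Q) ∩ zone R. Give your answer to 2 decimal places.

The region (zone P ∪ zone Q) ∩ zone R is the polygon with vertices (4,0), (4,2), (5,2), (5,0).
By the shoelace formula its area is 2.00.

2.00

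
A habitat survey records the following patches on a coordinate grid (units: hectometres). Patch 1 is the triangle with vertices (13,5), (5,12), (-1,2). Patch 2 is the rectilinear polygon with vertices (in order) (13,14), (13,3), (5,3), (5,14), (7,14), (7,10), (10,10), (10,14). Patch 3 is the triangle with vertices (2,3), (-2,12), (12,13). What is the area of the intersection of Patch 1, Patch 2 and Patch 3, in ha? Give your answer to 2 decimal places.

The intersection is the polygon with vertices (5,12), (7,10.25), (7,10), (7.286,10), (8.2,9.2), (5,6).
By the shoelace formula its area is 9.56.

9.56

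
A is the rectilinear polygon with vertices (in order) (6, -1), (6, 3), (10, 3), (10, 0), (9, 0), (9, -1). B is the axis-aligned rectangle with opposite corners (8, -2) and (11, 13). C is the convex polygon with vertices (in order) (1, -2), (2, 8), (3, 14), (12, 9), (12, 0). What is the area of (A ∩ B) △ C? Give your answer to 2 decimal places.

|A ∩ B| = 7.
|(A ∩ B) ∩ C| = 6.6364.
|(A ∩ B) △ C| = 7 + 128.5 − 13.2727 = 122.23.

122.23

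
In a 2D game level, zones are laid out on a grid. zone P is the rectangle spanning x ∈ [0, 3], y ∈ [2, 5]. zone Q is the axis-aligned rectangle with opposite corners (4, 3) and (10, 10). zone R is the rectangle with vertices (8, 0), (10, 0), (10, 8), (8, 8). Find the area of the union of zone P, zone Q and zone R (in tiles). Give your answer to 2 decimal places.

57.00

By inclusion–exclusion:
Individual areas: |zone P| = 9, |zone Q| = 42, |zone R| = 16.
|zone P∩zone Q| = 0 (no overlap).
|zone P∩zone R| = 0 (no overlap).
|zone Q∩zone R|: x∈[8,10], y∈[3,8] → 2·5 = 10.
|zone P∩zone Q∩zone R| = 0.
|zone P ∪ zone Q ∪ zone R| = 67 − 10 + 0 = 57.00.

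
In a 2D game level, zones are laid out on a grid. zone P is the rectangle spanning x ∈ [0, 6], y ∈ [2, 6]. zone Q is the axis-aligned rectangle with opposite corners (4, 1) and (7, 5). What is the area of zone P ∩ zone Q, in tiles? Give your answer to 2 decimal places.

6.00

|zone P∩zone Q|: x∈[4,6], y∈[2,5] → 2·3 = 6.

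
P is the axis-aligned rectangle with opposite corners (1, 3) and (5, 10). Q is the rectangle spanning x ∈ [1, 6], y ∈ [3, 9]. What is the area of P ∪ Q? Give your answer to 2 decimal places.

By inclusion–exclusion:
Individual areas: |P| = 28, |Q| = 30.
|P∩Q|: x∈[1,5], y∈[3,9] → 4·6 = 24.
|P ∪ Q| = 58 − 24 = 34.00.

34.00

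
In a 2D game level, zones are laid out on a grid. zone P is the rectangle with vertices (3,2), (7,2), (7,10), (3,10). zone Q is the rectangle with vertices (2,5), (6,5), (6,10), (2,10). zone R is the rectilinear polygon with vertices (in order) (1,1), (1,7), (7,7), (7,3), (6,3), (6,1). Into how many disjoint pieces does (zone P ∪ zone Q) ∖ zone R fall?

(zone P ∪ zone Q) ∖ zone R splits into 2 disjoint pieces (area 15, area 1).

2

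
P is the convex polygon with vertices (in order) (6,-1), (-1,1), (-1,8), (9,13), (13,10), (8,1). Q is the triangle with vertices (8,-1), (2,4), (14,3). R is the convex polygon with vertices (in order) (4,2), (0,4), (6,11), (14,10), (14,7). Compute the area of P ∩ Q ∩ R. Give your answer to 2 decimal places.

4.34

The intersection is the polygon with vertices (2,4), (7.143,3.571), (4.25,2.125).
By the shoelace formula its area is 4.34.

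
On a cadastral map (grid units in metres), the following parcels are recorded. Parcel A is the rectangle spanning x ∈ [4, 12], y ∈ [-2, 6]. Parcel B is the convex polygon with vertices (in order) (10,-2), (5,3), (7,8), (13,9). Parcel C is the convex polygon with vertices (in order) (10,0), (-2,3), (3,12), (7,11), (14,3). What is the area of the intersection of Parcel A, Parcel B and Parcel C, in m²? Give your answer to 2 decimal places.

The intersection is the polygon with vertices (10.686,0.514), (10,0), (7.333,0.667), (5,3), (6.2,6), (11.375,6), (11.99,5.297).
By the shoelace formula its area is 30.79.

30.79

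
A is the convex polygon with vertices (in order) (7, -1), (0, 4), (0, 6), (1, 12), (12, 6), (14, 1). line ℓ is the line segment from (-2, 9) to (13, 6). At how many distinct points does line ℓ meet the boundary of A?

2

The segment meets the boundary at (11.421,6.316), (0.419,8.516).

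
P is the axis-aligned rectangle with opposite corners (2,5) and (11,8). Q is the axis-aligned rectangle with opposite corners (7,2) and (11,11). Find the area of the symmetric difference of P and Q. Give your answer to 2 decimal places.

39.00

|P∩Q|: x∈[7,11], y∈[5,8] → 4·3 = 12.
|P △ Q| = |P| + |Q| − 2·|P∩Q| = 27 + 36 − 24 = 39.00.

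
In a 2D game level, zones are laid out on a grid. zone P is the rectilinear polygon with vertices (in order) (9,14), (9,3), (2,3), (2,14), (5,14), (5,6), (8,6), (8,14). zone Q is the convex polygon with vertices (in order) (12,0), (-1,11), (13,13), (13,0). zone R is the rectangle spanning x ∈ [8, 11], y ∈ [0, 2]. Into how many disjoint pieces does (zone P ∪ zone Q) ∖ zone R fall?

1

(zone P ∪ zone Q) ∖ zone R is a single connected region.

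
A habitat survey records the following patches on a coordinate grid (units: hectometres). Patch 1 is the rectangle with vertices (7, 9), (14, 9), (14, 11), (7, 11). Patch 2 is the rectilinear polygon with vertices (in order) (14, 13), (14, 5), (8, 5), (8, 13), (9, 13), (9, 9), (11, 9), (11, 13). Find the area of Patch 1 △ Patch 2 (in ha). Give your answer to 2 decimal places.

|Patch 1| = 14, |Patch 2| = 40, |Patch 1∩Patch 2| = 8.
|Patch 1 △ Patch 2| = |Patch 1| + |Patch 2| − 2·|Patch 1∩Patch 2| = 14 + 40 − 16 = 38.00.

38.00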